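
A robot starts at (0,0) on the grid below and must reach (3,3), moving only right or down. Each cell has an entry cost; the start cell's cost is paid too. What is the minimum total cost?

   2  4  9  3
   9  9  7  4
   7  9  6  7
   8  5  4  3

One optimal route is [0,0] [0,1] [0,2] [0,3] [1,3] [2,3] [3,3].
Its cost is 2 + 4 + 9 + 3 + 4 + 7 + 3 = 32.

32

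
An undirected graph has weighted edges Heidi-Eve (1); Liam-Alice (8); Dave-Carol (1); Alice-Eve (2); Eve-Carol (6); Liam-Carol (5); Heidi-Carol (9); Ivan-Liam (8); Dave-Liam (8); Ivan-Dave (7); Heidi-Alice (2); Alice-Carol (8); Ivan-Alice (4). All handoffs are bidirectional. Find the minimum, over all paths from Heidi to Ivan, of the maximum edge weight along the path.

4

Checking several routes:
Heidi - Eve - Carol - Dave - Ivan: max(1, 6, 1, 7) = 7
Heidi - Alice - Eve - Carol - Dave - Ivan: max(2, 2, 6, 1, 7) = 7
Heidi - Alice - Ivan: max(2, 4) = 4
Heidi - Eve - Alice - Ivan: max(1, 2, 4) = 4
Best route has worst link 4.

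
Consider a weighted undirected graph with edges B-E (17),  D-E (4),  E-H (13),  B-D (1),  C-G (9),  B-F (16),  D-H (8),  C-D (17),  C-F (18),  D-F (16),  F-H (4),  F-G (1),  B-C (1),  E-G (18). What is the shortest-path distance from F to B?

11

A few of the F→B routes:
F→D→B: 16 + 1 = 17
F→B: 16
F→H→D→B: 4 + 8 + 1 = 13
F→C→B: 18 + 1 = 19
F→G→C→B: 1 + 9 + 1 = 11
The minimum is 11.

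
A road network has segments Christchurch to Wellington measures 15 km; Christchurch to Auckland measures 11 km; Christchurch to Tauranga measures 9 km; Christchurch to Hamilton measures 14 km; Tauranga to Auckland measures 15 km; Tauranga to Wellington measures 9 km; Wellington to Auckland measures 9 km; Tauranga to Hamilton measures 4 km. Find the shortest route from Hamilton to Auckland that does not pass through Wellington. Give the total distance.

Paths from Hamilton to Auckland avoiding Wellington:
Hamilton-Christchurch-Tauranga-Auckland: 14 + 9 + 15 = 38
Hamilton-Christchurch-Auckland: 14 + 11 = 25
Hamilton-Tauranga-Christchurch-Auckland: 4 + 9 + 11 = 24
Hamilton-Tauranga-Auckland: 4 + 15 = 19
Shortest: 19 km.

19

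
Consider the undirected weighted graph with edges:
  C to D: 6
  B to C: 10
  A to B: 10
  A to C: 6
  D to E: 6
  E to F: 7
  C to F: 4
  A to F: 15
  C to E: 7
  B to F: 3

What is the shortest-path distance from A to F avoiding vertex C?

13

Paths from A to F avoiding C:
A→B→F: 10 + 3 = 13
A→F: 15
Shortest: 13.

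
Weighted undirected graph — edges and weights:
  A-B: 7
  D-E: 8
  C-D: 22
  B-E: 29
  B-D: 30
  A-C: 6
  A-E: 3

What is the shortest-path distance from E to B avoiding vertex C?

10

Paths from E to B avoiding C:
E -> A -> B: 3 + 7 = 10
E -> D -> B: 8 + 30 = 38
E -> B: 29
Best route has total 10.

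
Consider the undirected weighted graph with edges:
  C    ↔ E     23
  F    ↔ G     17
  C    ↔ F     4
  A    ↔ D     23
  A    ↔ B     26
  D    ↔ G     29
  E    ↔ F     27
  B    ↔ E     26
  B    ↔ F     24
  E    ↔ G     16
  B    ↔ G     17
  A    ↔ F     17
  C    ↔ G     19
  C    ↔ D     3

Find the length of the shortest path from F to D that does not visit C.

Checking several routes:
F-E-G-D: 27 + 16 + 29 = 72
F-A-D: 17 + 23 = 40
F-B-A-D: 24 + 26 + 23 = 73
F-B-G-D: 24 + 17 + 29 = 70
F-G-D: 17 + 29 = 46
Shortest: 40.

40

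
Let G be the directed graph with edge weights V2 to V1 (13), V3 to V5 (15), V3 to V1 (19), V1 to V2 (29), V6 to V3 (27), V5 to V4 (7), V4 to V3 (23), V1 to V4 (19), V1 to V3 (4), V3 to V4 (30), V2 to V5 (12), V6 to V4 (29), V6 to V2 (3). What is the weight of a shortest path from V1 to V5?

19

Routes from V1 to V5:
V1-V4-V3-V5: 19 + 23 + 15 = 57
V1-V2-V5: 29 + 12 = 41
V1-V3-V5: 4 + 15 = 19
The minimum is 19.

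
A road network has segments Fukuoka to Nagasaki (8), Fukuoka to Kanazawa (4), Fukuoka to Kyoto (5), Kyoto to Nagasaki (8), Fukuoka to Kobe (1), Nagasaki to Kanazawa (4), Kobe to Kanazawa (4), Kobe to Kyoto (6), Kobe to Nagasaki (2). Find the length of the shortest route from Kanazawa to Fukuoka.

A few of the Kanazawa→Fukuoka routes:
Kanazawa-Nagasaki-Fukuoka: 4 + 8 = 12
Kanazawa-Kobe-Kyoto-Fukuoka: 4 + 6 + 5 = 15
Kanazawa-Kobe-Fukuoka: 4 + 1 = 5
Kanazawa-Nagasaki-Kobe-Fukuoka: 4 + 2 + 1 = 7
Kanazawa-Fukuoka: 4
Kanazawa-Kobe-Nagasaki-Fukuoka: 4 + 2 + 8 = 14
The minimum is 4 km.

4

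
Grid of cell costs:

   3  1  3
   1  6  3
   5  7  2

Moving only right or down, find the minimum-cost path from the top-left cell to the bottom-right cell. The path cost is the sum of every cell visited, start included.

Path (0,0) (0,1) (0,2) (1,2) (2,2): 3 + 1 + 3 + 3 + 2 = 12.

12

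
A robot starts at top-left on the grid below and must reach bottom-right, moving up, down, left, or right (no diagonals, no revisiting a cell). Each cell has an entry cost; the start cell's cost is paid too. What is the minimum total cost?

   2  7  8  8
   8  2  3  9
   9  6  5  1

Path [0,0]→[0,1]→[1,1]→[1,2]→[2,2]→[2,3]: 2 + 7 + 2 + 3 + 5 + 1 = 20.

20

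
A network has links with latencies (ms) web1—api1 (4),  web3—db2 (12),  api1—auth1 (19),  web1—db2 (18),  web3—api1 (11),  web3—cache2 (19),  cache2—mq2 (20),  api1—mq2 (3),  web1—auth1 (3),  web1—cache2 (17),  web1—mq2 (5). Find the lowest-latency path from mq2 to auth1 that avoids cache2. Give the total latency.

8

A few of the mq2→auth1 routes:
mq2 → api1 → web1 → auth1: 3 + 4 + 3 = 10
mq2 → api1 → auth1: 3 + 19 = 22
mq2 → web1 → auth1: 5 + 3 = 8
mq2 → web1 → api1 → auth1: 5 + 4 + 19 = 28
The minimum is 8 ms.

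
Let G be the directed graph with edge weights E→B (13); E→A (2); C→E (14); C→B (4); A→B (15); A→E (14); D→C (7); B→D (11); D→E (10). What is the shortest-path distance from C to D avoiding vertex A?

Candidate routes:
C → B → D: 4 + 11 = 15
C → E → B → D: 14 + 13 + 11 = 38
Best route has total 15.

15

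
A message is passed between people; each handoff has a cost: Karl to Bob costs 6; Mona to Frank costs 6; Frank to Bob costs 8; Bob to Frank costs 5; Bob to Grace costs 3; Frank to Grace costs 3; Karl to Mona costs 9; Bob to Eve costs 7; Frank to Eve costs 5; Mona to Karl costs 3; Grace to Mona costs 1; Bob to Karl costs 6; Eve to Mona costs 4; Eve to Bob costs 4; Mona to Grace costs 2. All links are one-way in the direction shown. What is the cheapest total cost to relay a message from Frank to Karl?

7

Checking several routes:
Frank→Eve→Mona→Karl: 5 + 4 + 3 = 12
Frank→Grace→Mona→Karl: 3 + 1 + 3 = 7
Frank→Bob→Karl: 8 + 6 = 14
Best route has total 7.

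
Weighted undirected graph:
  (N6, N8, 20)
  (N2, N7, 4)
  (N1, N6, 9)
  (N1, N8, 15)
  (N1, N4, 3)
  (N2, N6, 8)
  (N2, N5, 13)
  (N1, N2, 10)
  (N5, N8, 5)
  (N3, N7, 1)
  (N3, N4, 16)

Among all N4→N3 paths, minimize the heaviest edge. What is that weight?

Candidate routes:
N4→N1→N6→N8→N5→N2→N7→N3: max(3, 9, 20, 5, 13, 4, 1) = 20
N4→N1→N6→N2→N7→N3: max(3, 9, 8, 4, 1) = 9
N4→N1→N8→N5→N2→N7→N3: max(3, 15, 5, 13, 4, 1) = 15
N4→N1→N2→N7→N3: max(3, 10, 4, 1) = 10
N4→N1→N8→N6→N2→N7→N3: max(3, 15, 20, 8, 4, 1) = 20
N4→N3: max(16) = 16
Best route has worst link 9.

9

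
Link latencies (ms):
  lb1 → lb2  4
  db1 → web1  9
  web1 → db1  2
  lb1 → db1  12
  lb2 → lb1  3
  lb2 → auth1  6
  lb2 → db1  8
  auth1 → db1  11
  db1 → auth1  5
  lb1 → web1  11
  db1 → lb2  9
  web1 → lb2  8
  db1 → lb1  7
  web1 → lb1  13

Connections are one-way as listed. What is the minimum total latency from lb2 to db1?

8

Some routes from lb2 to db1:
lb2-lb1-db1: 3 + 12 = 15
lb2-lb1-web1-db1: 3 + 11 + 2 = 16
lb2-db1: 8
Best route has total 8 ms.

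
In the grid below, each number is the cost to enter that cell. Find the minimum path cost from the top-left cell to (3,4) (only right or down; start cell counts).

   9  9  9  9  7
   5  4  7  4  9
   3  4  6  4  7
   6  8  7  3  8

42

Cheapest: (0,0) → (1,0) → (2,0) → (2,1) → (2,2) → (2,3) → (3,3) → (3,4)
  9 + 5 + 3 + 4 + 6 + 4 + 3 + 8 = 42
For comparison, the top-then-right route costs 67.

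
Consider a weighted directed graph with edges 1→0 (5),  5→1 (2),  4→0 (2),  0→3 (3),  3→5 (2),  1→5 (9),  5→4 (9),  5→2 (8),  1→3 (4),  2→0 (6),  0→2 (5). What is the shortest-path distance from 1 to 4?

15

Routes from 1 to 4:
1 - 0 - 3 - 5 - 4: 5 + 3 + 2 + 9 = 19
1 - 3 - 5 - 4: 4 + 2 + 9 = 15
1 - 5 - 4: 9 + 9 = 18
Shortest: 15.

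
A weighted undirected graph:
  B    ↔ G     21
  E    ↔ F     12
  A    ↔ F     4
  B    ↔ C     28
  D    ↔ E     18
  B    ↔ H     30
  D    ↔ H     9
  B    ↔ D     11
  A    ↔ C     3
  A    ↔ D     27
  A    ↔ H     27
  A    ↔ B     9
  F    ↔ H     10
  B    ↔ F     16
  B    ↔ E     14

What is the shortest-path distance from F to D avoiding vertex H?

24

Checking several routes:
F → A → B → D: 4 + 9 + 11 = 24
F → B → D: 16 + 11 = 27
F → E → D: 12 + 18 = 30
The minimum is 24.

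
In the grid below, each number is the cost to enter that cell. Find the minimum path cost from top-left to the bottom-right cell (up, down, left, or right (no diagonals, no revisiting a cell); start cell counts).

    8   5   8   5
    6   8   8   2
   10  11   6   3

31

Best path: [0,0] -> [0,1] -> [0,2] -> [0,3] -> [1,3] -> [2,3]
Cost: 8 + 5 + 8 + 5 + 2 + 3 = 31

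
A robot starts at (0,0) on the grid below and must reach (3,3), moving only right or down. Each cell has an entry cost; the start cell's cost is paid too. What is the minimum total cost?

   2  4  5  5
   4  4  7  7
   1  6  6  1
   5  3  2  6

23

Take [0,0] -> [1,0] -> [2,0] -> [3,0] -> [3,1] -> [3,2] -> [3,3] for a total of 2 + 4 + 1 + 5 + 3 + 2 + 6 = 23.
(Top row then right column would cost 30.)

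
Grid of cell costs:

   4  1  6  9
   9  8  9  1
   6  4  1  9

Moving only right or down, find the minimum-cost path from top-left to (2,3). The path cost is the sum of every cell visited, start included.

27

Take r0c0→r0c1→r1c1→r2c1→r2c2→r2c3 for a total of 4 + 1 + 8 + 4 + 1 + 9 = 27.
For comparison, the top-then-right route costs 30.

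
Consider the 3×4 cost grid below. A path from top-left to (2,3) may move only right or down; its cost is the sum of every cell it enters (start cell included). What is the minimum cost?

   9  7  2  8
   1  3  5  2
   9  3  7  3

23

One optimal route is [0,0] -> [1,0] -> [1,1] -> [1,2] -> [1,3] -> [2,3].
Its cost is 9 + 1 + 3 + 5 + 2 + 3 = 23.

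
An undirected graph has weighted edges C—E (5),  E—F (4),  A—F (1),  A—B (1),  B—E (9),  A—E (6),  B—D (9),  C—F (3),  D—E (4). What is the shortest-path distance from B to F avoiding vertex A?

13

Some routes from B to F avoiding A:
B→D→E→F: 9 + 4 + 4 = 17
B→E→F: 9 + 4 = 13
B→E→C→F: 9 + 5 + 3 = 17
Shortest: 13.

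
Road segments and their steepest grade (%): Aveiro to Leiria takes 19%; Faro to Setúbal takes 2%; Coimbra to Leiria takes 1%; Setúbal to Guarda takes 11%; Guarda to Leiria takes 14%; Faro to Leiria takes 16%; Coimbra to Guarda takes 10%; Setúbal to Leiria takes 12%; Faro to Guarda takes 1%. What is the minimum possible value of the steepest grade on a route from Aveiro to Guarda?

Some routes from Aveiro to Guarda:
Aveiro → Leiria → Faro → Setúbal → Guarda: max(19, 16, 2, 11) = 19
Aveiro → Leiria → Coimbra → Guarda: max(19, 1, 10) = 19
Aveiro → Leiria → Faro → Guarda: max(19, 16, 1) = 19
Aveiro → Leiria → Guarda: max(19, 14) = 19
The minimum achievable maximum is 19%.

19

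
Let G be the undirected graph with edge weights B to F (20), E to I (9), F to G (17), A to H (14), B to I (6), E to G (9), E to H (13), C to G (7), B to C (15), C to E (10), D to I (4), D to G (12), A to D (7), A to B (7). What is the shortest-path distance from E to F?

A few of the E→F routes:
E-C-G-F: 10 + 7 + 17 = 34
E-C-B-F: 10 + 15 + 20 = 45
E-G-F: 9 + 17 = 26
E-I-D-G-F: 9 + 4 + 12 + 17 = 42
E-I-B-F: 9 + 6 + 20 = 35
Best route has total 26.

26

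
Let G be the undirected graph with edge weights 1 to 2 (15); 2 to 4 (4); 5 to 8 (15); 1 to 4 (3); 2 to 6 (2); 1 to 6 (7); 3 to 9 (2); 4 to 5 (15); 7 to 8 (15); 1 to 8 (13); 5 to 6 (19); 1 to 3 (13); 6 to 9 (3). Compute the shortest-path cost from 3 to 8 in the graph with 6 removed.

Candidate routes:
3→1→8: 13 + 13 = 26
3→1→4→5→8: 13 + 3 + 15 + 15 = 46
3→1→2→4→5→8: 13 + 15 + 4 + 15 + 15 = 62
Best route has total 26.

26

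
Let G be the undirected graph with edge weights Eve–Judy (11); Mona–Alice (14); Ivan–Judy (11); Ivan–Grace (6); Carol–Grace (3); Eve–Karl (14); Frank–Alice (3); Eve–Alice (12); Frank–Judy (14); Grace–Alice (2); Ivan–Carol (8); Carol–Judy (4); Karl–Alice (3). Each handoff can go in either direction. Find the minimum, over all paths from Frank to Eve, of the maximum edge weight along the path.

Some routes from Frank to Eve:
Frank - Alice - Grace - Ivan - Carol - Judy - Eve: max(3, 2, 6, 8, 4, 11) = 11
Frank - Alice - Grace - Ivan - Judy - Eve: max(3, 2, 6, 11, 11) = 11
Frank - Alice - Grace - Carol - Ivan - Judy - Eve: max(3, 2, 3, 8, 11, 11) = 11
Frank - Alice - Grace - Carol - Judy - Eve: max(3, 2, 3, 4, 11) = 11
The minimum achievable maximum is 11.

11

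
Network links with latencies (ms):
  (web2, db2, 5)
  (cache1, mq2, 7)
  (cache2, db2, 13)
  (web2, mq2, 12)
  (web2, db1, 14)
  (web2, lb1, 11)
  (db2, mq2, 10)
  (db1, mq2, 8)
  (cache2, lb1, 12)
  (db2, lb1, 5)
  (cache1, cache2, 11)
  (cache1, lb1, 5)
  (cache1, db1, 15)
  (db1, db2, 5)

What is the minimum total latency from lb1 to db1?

Comparing a few candidate routes:
lb1-db2-web2-db1: 5 + 5 + 14 = 24
lb1-web2-db2-db1: 11 + 5 + 5 = 21
lb1-db2-mq2-db1: 5 + 10 + 8 = 23
lb1-db2-db1: 5 + 5 = 10
lb1-cache1-mq2-db1: 5 + 7 + 8 = 20
lb1-cache1-db1: 5 + 15 = 20
Best route has total 10 ms.

10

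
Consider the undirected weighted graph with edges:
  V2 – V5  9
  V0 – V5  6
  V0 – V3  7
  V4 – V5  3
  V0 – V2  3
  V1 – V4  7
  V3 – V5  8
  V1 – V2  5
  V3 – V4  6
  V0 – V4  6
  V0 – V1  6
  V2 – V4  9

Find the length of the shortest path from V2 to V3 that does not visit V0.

Routes from V2 to V3 avoiding V0:
V2 -> V4 -> V3: 9 + 6 = 15
V2 -> V1 -> V4 -> V5 -> V3: 5 + 7 + 3 + 8 = 23
V2 -> V5 -> V4 -> V3: 9 + 3 + 6 = 18
V2 -> V1 -> V4 -> V3: 5 + 7 + 6 = 18
V2 -> V4 -> V5 -> V3: 9 + 3 + 8 = 20
V2 -> V5 -> V3: 9 + 8 = 17
Shortest: 15.

15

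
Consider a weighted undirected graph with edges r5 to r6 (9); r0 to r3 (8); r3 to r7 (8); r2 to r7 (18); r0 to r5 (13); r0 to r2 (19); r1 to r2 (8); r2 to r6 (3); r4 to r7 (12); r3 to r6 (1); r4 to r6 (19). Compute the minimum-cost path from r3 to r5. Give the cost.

Checking several routes:
r3 - r6 - r2 - r0 - r5: 1 + 3 + 19 + 13 = 36
r3 - r7 - r2 - r6 - r5: 8 + 18 + 3 + 9 = 38
r3 - r0 - r5: 8 + 13 = 21
r3 - r6 - r5: 1 + 9 = 10
r3 - r0 - r2 - r6 - r5: 8 + 19 + 3 + 9 = 39
Best route has total 10.

10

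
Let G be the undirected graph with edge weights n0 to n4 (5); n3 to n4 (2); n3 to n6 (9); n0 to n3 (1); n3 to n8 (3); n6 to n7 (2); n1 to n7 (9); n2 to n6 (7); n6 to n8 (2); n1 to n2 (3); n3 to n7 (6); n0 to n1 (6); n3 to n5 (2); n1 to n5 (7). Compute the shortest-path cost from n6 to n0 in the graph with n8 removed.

A few of the n6→n0 routes:
n6-n2-n1-n0: 7 + 3 + 6 = 16
n6-n7-n3-n4-n0: 2 + 6 + 2 + 5 = 15
n6-n7-n3-n0: 2 + 6 + 1 = 9
n6-n3-n0: 9 + 1 = 10
n6-n3-n4-n0: 9 + 2 + 5 = 16
n6-n7-n1-n0: 2 + 9 + 6 = 17
The minimum is 9.

9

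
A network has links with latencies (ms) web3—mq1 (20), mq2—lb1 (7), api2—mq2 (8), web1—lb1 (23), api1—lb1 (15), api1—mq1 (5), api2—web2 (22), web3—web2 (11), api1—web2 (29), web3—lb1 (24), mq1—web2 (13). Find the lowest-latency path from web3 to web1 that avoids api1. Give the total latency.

Routes from web3 to web1 avoiding api1:
web3 - lb1 - web1: 24 + 23 = 47
web3 - web2 - api2 - mq2 - lb1 - web1: 11 + 22 + 8 + 7 + 23 = 71
web3 - mq1 - web2 - api2 - mq2 - lb1 - web1: 20 + 13 + 22 + 8 + 7 + 23 = 93
Shortest: 47 ms.

47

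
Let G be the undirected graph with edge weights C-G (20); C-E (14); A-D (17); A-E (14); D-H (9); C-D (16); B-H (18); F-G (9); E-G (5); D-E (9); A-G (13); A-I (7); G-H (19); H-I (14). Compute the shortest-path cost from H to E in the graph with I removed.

18

A few of the H→E routes:
H -> G -> E: 19 + 5 = 24
H -> D -> E: 9 + 9 = 18
H -> D -> C -> E: 9 + 16 + 14 = 39
The minimum is 18.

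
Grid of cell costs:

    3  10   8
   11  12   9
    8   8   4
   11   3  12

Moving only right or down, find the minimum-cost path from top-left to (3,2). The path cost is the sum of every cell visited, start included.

Path [0,0] -> [1,0] -> [2,0] -> [2,1] -> [3,1] -> [3,2]: 3 + 11 + 8 + 8 + 3 + 12 = 45.

45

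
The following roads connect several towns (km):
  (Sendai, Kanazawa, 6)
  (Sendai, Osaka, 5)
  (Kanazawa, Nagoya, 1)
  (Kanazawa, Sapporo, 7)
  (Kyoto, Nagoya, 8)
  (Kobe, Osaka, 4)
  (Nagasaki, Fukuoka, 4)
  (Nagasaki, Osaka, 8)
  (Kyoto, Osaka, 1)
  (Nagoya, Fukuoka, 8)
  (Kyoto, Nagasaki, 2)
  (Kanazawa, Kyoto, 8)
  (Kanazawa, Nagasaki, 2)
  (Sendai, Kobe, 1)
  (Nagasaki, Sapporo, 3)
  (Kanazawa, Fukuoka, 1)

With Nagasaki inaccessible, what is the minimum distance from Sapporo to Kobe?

Comparing a few candidate routes:
Sapporo - Kanazawa - Kyoto - Osaka - Kobe: 7 + 8 + 1 + 4 = 20
Sapporo - Kanazawa - Nagoya - Kyoto - Osaka - Sendai - Kobe: 7 + 1 + 8 + 1 + 5 + 1 = 23
Sapporo - Kanazawa - Sendai - Osaka - Kobe: 7 + 6 + 5 + 4 = 22
Sapporo - Kanazawa - Nagoya - Kyoto - Osaka - Kobe: 7 + 1 + 8 + 1 + 4 = 21
Sapporo - Kanazawa - Sendai - Kobe: 7 + 6 + 1 = 14
Sapporo - Kanazawa - Kyoto - Osaka - Sendai - Kobe: 7 + 8 + 1 + 5 + 1 = 22
The minimum is 14 km.

14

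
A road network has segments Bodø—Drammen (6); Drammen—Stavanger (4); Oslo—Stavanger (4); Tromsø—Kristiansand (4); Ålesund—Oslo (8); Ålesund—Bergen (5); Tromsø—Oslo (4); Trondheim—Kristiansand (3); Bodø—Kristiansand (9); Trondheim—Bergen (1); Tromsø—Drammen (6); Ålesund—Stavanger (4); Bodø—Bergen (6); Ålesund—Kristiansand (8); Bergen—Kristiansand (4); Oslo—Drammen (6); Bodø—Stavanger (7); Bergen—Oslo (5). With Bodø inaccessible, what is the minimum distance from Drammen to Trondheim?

A few of the Drammen→Trondheim routes:
Drammen -> Stavanger -> Oslo -> Bergen -> Trondheim: 4 + 4 + 5 + 1 = 14
Drammen -> Stavanger -> Ålesund -> Bergen -> Trondheim: 4 + 4 + 5 + 1 = 14
Drammen -> Tromsø -> Kristiansand -> Bergen -> Trondheim: 6 + 4 + 4 + 1 = 15
Drammen -> Tromsø -> Oslo -> Bergen -> Trondheim: 6 + 4 + 5 + 1 = 16
Drammen -> Oslo -> Bergen -> Trondheim: 6 + 5 + 1 = 12
Drammen -> Tromsø -> Kristiansand -> Trondheim: 6 + 4 + 3 = 13
Shortest: 12 km.

12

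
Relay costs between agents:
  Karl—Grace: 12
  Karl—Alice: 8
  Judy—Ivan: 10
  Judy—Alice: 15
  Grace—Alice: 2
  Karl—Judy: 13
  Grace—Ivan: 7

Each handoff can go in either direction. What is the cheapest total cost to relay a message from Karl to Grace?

10

A few of the Karl→Grace routes:
Karl→Alice→Grace: 8 + 2 = 10
Karl→Grace: 12
Karl→Judy→Ivan→Grace: 13 + 10 + 7 = 30
Karl→Judy→Alice→Grace: 13 + 15 + 2 = 30
The minimum is 10.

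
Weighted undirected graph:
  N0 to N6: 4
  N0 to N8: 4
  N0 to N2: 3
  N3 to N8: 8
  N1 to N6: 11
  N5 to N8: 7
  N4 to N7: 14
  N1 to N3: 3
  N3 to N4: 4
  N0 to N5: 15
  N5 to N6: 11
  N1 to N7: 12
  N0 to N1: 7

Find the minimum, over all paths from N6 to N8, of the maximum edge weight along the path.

4

A few of the N6→N8 routes:
N6-N0-N8: max(4, 4) = 4
N6-N1-N3-N8: max(11, 3, 8) = 11
N6-N5-N8: max(11, 7) = 11
N6-N1-N0-N8: max(11, 7, 4) = 11
N6-N0-N1-N3-N8: max(4, 7, 3, 8) = 8
Best route has worst link 4.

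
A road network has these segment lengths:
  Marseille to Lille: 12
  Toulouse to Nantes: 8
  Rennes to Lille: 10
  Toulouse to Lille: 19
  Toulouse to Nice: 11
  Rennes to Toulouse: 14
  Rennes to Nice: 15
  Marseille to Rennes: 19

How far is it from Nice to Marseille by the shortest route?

34

A few of the Nice→Marseille routes:
Nice-Rennes-Marseille: 15 + 19 = 34
Nice-Rennes-Lille-Marseille: 15 + 10 + 12 = 37
Nice-Toulouse-Rennes-Marseille: 11 + 14 + 19 = 44
Nice-Toulouse-Rennes-Lille-Marseille: 11 + 14 + 10 + 12 = 47
Nice-Toulouse-Lille-Marseille: 11 + 19 + 12 = 42
Shortest: 34.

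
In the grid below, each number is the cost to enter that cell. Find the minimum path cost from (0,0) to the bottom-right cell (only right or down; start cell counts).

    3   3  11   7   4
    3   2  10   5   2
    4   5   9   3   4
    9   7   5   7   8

Cheapest: r0c0 r0c1 r1c1 r1c2 r1c3 r1c4 r2c4 r3c4
  3 + 3 + 2 + 10 + 5 + 2 + 4 + 8 = 37

37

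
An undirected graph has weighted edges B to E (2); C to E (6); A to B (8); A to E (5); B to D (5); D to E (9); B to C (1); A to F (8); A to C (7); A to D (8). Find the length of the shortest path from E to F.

Checking several routes:
E -> B -> D -> A -> F: 2 + 5 + 8 + 8 = 23
E -> C -> A -> F: 6 + 7 + 8 = 21
E -> B -> C -> A -> F: 2 + 1 + 7 + 8 = 18
E -> B -> A -> F: 2 + 8 + 8 = 18
E -> A -> F: 5 + 8 = 13
E -> C -> B -> A -> F: 6 + 1 + 8 + 8 = 23
Shortest: 13.

13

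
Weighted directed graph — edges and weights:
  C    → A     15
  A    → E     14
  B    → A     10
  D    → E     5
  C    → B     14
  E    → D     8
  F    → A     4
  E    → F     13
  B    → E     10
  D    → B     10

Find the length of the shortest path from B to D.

18

Paths from B to D:
B → A → E → D: 10 + 14 + 8 = 32
B → E → D: 10 + 8 = 18
The minimum is 18.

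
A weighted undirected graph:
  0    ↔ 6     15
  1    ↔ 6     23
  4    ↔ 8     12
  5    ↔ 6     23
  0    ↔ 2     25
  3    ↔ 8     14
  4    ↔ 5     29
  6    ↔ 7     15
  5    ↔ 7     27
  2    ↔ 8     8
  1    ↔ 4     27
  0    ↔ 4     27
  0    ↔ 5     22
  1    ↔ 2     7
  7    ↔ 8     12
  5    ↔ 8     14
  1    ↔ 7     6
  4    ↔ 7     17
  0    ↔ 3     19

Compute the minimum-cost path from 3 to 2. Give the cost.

Comparing a few candidate routes:
3 - 8 - 4 - 7 - 1 - 2: 14 + 12 + 17 + 6 + 7 = 56
3 - 8 - 7 - 1 - 2: 14 + 12 + 6 + 7 = 39
3 - 0 - 2: 19 + 25 = 44
3 - 8 - 2: 14 + 8 = 22
Shortest: 22.

22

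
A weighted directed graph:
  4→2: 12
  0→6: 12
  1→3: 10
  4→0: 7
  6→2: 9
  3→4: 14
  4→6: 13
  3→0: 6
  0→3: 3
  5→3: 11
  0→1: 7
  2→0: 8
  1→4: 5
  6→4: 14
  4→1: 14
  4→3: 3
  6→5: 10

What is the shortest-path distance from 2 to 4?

20

Checking several routes:
2-0-1-4: 8 + 7 + 5 = 20
2-0-3-4: 8 + 3 + 14 = 25
2-0-6-4: 8 + 12 + 14 = 34
2-0-1-3-4: 8 + 7 + 10 + 14 = 39
The minimum is 20.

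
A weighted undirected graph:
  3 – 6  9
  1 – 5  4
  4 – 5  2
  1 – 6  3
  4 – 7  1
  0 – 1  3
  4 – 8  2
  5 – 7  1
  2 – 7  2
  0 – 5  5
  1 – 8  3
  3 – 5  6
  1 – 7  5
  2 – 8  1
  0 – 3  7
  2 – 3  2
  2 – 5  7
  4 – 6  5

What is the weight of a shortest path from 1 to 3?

Comparing a few candidate routes:
1-5-3: 4 + 6 = 10
1-0-3: 3 + 7 = 10
1-8-4-7-2-3: 3 + 2 + 1 + 2 + 2 = 10
1-5-7-2-3: 4 + 1 + 2 + 2 = 9
1-7-2-3: 5 + 2 + 2 = 9
1-8-2-3: 3 + 1 + 2 = 6
The minimum is 6.

6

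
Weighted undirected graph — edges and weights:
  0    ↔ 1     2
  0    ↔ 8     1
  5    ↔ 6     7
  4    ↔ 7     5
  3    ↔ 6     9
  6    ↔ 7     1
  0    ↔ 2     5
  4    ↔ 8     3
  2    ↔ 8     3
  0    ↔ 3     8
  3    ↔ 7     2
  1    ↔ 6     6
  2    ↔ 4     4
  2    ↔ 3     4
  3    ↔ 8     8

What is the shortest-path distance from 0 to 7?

Some routes from 0 to 7:
0 -> 3 -> 7: 8 + 2 = 10
0 -> 8 -> 4 -> 7: 1 + 3 + 5 = 9
0 -> 1 -> 6 -> 7: 2 + 6 + 1 = 9
Best route has total 9.

9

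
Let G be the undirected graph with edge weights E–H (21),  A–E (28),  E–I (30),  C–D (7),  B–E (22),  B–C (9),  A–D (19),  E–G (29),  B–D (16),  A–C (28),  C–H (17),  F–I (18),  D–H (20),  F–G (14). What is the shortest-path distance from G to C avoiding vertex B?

67

Checking several routes:
G→E→H→C: 29 + 21 + 17 = 67
G→E→H→D→C: 29 + 21 + 20 + 7 = 77
G→F→I→E→H→D→C: 14 + 18 + 30 + 21 + 20 + 7 = 110
G→E→A→D→C: 29 + 28 + 19 + 7 = 83
G→E→A→C: 29 + 28 + 28 = 85
G→F→I→E→H→C: 14 + 18 + 30 + 21 + 17 = 100
The minimum is 67.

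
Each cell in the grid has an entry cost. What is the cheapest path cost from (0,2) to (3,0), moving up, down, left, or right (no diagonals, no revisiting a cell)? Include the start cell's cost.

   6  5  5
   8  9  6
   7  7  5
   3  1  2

Cheapest: (0,2)→(1,2)→(2,2)→(3,2)→(3,1)→(3,0)
  5 + 6 + 5 + 2 + 1 + 3 = 22

22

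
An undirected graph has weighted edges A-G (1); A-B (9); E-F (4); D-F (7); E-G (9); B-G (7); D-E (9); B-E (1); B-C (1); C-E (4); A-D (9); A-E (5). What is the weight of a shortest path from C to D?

11

Checking several routes:
C - B - E - F - D: 1 + 1 + 4 + 7 = 13
C - E - F - D: 4 + 4 + 7 = 15
C - E - D: 4 + 9 = 13
C - B - E - D: 1 + 1 + 9 = 11
Best route has total 11.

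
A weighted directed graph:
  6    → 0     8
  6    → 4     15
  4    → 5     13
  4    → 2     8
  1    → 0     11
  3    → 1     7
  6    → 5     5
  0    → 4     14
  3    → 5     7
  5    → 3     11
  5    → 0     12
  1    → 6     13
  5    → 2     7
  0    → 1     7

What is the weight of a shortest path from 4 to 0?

25

Paths from 4 to 0:
4 - 5 - 3 - 1 - 0: 13 + 11 + 7 + 11 = 42
4 - 5 - 3 - 1 - 6 - 0: 13 + 11 + 7 + 13 + 8 = 52
4 - 5 - 0: 13 + 12 = 25
The minimum is 25.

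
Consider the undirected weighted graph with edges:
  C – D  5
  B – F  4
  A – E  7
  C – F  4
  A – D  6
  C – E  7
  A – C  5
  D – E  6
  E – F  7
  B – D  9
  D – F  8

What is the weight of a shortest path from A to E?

7

A few of the A→E routes:
A - C - D - E: 5 + 5 + 6 = 16
A - E: 7
A - C - F - E: 5 + 4 + 7 = 16
A - C - E: 5 + 7 = 12
A - D - E: 6 + 6 = 12
Shortest: 7.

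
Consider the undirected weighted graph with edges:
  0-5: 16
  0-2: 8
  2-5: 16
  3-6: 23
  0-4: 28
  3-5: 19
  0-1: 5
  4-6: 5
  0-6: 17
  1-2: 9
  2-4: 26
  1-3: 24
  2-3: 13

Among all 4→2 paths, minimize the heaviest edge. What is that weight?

17

Checking several routes:
4 → 6 → 0 → 2: max(5, 17, 8) = 17
4 → 6 → 0 → 1 → 2: max(5, 17, 5, 9) = 17
4 → 6 → 0 → 5 → 2: max(5, 17, 16, 16) = 17
4 → 6 → 0 → 5 → 3 → 2: max(5, 17, 16, 19, 13) = 19
Smallest bottleneck: 17.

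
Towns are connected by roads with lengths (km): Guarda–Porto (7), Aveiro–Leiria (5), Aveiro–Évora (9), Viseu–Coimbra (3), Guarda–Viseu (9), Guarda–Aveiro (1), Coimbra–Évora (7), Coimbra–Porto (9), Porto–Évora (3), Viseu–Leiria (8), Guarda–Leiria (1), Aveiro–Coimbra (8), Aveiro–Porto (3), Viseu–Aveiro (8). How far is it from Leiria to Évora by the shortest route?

8

Comparing a few candidate routes:
Leiria→Guarda→Aveiro→Évora: 1 + 1 + 9 = 11
Leiria→Aveiro→Porto→Évora: 5 + 3 + 3 = 11
Leiria→Guarda→Porto→Évora: 1 + 7 + 3 = 11
Leiria→Aveiro→Évora: 5 + 9 = 14
Leiria→Guarda→Aveiro→Porto→Évora: 1 + 1 + 3 + 3 = 8
Shortest: 8 km.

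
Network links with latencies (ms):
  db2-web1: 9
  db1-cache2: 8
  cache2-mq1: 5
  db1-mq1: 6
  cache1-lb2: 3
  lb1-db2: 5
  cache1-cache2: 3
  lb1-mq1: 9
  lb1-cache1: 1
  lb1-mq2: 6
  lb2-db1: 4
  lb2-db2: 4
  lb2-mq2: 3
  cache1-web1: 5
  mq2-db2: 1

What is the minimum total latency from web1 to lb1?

6

Some routes from web1 to lb1:
web1-db2-mq2-lb1: 9 + 1 + 6 = 16
web1-cache1-lb1: 5 + 1 = 6
web1-db2-mq2-lb2-cache1-lb1: 9 + 1 + 3 + 3 + 1 = 17
web1-cache1-lb2-mq2-db2-lb1: 5 + 3 + 3 + 1 + 5 = 17
web1-db2-lb1: 9 + 5 = 14
web1-db2-lb2-cache1-lb1: 9 + 4 + 3 + 1 = 17
The minimum is 6 ms.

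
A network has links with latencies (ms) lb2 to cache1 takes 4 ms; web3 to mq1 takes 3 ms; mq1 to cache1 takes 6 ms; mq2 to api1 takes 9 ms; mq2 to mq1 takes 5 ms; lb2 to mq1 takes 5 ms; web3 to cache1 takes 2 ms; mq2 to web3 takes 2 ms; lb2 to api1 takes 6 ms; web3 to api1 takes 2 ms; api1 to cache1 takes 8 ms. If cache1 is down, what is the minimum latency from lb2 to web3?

Comparing a few candidate routes:
lb2 - mq1 - web3: 5 + 3 = 8
lb2 - api1 - mq2 - web3: 6 + 9 + 2 = 17
lb2 - mq1 - mq2 - web3: 5 + 5 + 2 = 12
lb2 - api1 - web3: 6 + 2 = 8
Best route has total 8 ms.

8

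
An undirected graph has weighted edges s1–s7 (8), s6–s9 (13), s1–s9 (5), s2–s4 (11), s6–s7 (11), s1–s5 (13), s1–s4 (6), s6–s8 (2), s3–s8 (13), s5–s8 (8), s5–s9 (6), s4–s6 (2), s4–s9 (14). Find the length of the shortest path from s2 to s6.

13

Some routes from s2 to s6:
s2 -> s4 -> s1 -> s9 -> s5 -> s8 -> s6: 11 + 6 + 5 + 6 + 8 + 2 = 38
s2 -> s4 -> s1 -> s7 -> s6: 11 + 6 + 8 + 11 = 36
s2 -> s4 -> s9 -> s6: 11 + 14 + 13 = 38
s2 -> s4 -> s6: 11 + 2 = 13
s2 -> s4 -> s1 -> s9 -> s6: 11 + 6 + 5 + 13 = 35
Best route has total 13.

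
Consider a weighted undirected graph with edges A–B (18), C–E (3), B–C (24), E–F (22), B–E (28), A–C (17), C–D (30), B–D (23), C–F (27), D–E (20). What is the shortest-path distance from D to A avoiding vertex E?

Routes from D to A avoiding E:
D -> C -> A: 30 + 17 = 47
D -> B -> C -> A: 23 + 24 + 17 = 64
D -> B -> A: 23 + 18 = 41
D -> C -> B -> A: 30 + 24 + 18 = 72
Best route has total 41.

41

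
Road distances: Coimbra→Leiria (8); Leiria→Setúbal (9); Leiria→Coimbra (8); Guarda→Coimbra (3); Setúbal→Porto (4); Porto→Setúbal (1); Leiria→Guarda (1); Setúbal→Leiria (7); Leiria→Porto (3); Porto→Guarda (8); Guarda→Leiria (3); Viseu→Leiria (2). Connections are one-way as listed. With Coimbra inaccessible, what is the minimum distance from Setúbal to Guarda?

8

Routes from Setúbal to Guarda avoiding Coimbra:
Setúbal → Leiria → Guarda: 7 + 1 = 8
Setúbal → Leiria → Porto → Guarda: 7 + 3 + 8 = 18
Setúbal → Porto → Guarda: 4 + 8 = 12
The minimum is 8.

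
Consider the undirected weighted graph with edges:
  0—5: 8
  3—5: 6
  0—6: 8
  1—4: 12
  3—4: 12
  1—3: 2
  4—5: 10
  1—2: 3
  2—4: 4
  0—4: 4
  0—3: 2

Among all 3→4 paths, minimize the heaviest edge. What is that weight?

4

A few of the 3→4 routes:
3 -> 5 -> 0 -> 4: max(6, 8, 4) = 8
3 -> 1 -> 2 -> 4: max(2, 3, 4) = 4
3 -> 0 -> 5 -> 4: max(2, 8, 10) = 10
3 -> 0 -> 4: max(2, 4) = 4
3 -> 5 -> 4: max(6, 10) = 10
Best route has worst link 4.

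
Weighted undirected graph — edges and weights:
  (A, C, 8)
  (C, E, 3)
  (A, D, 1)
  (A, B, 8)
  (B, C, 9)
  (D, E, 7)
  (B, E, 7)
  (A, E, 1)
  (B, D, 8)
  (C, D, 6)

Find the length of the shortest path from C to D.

5

Some routes from C to D:
C - E - D: 3 + 7 = 10
C - D: 6
C - A - E - D: 8 + 1 + 7 = 16
C - A - D: 8 + 1 = 9
C - E - A - D: 3 + 1 + 1 = 5
C - B - D: 9 + 8 = 17
Shortest: 5.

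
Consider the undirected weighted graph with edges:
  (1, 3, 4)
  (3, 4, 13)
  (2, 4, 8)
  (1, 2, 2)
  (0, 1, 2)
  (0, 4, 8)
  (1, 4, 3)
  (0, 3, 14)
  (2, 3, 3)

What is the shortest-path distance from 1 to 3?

4

Some routes from 1 to 3:
1 → 0 → 4 → 2 → 3: 2 + 8 + 8 + 3 = 21
1 → 0 → 3: 2 + 14 = 16
1 → 2 → 3: 2 + 3 = 5
1 → 3: 4
1 → 4 → 3: 3 + 13 = 16
1 → 4 → 2 → 3: 3 + 8 + 3 = 14
The minimum is 4.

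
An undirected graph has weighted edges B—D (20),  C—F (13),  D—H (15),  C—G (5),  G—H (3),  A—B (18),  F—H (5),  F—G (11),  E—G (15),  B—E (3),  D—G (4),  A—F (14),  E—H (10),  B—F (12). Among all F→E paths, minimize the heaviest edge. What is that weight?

10

Comparing a few candidate routes:
F → G → H → E: max(11, 3, 10) = 11
F → H → E: max(5, 10) = 10
F → B → E: max(12, 3) = 12
The minimum achievable maximum is 10.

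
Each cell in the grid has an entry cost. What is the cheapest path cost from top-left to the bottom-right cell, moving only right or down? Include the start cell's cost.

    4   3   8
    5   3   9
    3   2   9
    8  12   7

28

One optimal route is (0,0)→(0,1)→(1,1)→(2,1)→(2,2)→(3,2).
Its cost is 4 + 3 + 3 + 2 + 9 + 7 = 28.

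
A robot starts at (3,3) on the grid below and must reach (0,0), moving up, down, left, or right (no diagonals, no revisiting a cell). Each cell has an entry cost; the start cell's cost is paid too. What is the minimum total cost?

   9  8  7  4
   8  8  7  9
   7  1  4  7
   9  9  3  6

38

Path [3,3]→[3,2]→[2,2]→[2,1]→[2,0]→[1,0]→[0,0]: 6 + 3 + 4 + 1 + 7 + 8 + 9 = 38.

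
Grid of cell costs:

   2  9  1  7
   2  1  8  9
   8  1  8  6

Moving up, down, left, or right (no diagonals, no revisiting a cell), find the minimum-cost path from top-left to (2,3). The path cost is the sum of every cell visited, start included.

20

Path (0,0) -> (1,0) -> (1,1) -> (2,1) -> (2,2) -> (2,3): 2 + 2 + 1 + 1 + 8 + 6 = 20.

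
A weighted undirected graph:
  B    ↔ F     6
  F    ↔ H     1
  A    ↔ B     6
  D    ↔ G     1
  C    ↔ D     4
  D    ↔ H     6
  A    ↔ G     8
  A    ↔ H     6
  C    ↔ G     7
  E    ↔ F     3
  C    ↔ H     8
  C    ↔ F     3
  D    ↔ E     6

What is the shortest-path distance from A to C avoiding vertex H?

Candidate routes:
A → B → F → E → D → C: 6 + 6 + 3 + 6 + 4 = 25
A → B → F → C: 6 + 6 + 3 = 15
A → G → D → C: 8 + 1 + 4 = 13
A → B → F → E → D → G → C: 6 + 6 + 3 + 6 + 1 + 7 = 29
A → G → D → E → F → C: 8 + 1 + 6 + 3 + 3 = 21
A → G → C: 8 + 7 = 15
Shortest: 13.

13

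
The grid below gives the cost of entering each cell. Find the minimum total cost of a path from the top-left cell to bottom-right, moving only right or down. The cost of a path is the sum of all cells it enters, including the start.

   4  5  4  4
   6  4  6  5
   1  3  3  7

24

One optimal route is r0c0 -> r1c0 -> r2c0 -> r2c1 -> r2c2 -> r2c3.
Its cost is 4 + 6 + 1 + 3 + 3 + 7 = 24.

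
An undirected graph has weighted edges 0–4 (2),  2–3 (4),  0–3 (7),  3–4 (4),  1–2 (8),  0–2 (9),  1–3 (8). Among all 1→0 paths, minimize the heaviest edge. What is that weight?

A few of the 1→0 routes:
1 - 2 - 3 - 4 - 0: max(8, 4, 4, 2) = 8
1 - 3 - 4 - 0: max(8, 4, 2) = 8
1 - 3 - 0: max(8, 7) = 8
1 - 3 - 2 - 0: max(8, 4, 9) = 9
1 - 2 - 3 - 0: max(8, 4, 7) = 8
Best route has worst link 8.

8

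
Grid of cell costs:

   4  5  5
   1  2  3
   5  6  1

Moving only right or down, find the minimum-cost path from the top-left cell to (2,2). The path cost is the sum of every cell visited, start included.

Path (0,0) -> (1,0) -> (1,1) -> (1,2) -> (2,2): 4 + 1 + 2 + 3 + 1 = 11.
(Top row then right column would cost 18.)

11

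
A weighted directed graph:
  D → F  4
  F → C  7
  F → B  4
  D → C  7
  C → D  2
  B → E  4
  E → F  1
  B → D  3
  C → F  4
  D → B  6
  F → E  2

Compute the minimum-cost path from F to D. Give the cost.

Routes from F to D:
F→B→D: 4 + 3 = 7
F→C→D: 7 + 2 = 9
Shortest: 7.

7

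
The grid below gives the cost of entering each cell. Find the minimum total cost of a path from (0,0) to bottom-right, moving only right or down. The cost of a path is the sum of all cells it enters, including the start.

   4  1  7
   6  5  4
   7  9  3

Path [0,0] → [0,1] → [1,1] → [1,2] → [2,2]: 4 + 1 + 5 + 4 + 3 = 17.

17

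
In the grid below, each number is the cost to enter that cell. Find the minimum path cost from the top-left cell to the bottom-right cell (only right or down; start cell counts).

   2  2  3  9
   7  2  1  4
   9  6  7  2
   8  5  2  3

16

Path (0,0) (0,1) (1,1) (1,2) (1,3) (2,3) (3,3): 2 + 2 + 2 + 1 + 4 + 2 + 3 = 16.
For comparison, the top-then-right route costs 25.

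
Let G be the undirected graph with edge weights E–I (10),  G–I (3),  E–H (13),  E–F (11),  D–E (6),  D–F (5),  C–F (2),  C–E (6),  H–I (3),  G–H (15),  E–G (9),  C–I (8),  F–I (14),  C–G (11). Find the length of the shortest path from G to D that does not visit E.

Some routes from G to D avoiding E:
G - C - F - D: 11 + 2 + 5 = 18
G - I - F - D: 3 + 14 + 5 = 22
G - I - C - F - D: 3 + 8 + 2 + 5 = 18
Shortest: 18.

18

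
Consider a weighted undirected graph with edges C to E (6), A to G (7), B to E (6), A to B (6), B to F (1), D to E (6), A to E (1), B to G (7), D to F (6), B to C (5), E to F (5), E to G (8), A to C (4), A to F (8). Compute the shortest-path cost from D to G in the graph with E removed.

14

Checking several routes:
D -> F -> B -> G: 6 + 1 + 7 = 14
D -> F -> B -> A -> G: 6 + 1 + 6 + 7 = 20
D -> F -> A -> G: 6 + 8 + 7 = 21
D -> F -> B -> C -> A -> G: 6 + 1 + 5 + 4 + 7 = 23
The minimum is 14.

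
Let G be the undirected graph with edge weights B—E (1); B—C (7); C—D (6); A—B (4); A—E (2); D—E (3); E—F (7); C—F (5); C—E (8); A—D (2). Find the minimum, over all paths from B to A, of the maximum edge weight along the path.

Checking several routes:
B→E→D→A: max(1, 3, 2) = 3
B→A: max(4) = 4
B→E→A: max(1, 2) = 2
B→E→F→C→D→A: max(1, 7, 5, 6, 2) = 7
B→C→D→E→A: max(7, 6, 3, 2) = 7
Smallest bottleneck: 2.

2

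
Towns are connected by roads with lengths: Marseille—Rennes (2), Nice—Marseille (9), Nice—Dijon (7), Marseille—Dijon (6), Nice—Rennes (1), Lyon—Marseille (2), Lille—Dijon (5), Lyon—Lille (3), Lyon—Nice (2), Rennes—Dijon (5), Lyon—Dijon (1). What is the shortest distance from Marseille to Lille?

5

Some routes from Marseille to Lille:
Marseille - Rennes - Nice - Lyon - Lille: 2 + 1 + 2 + 3 = 8
Marseille - Lyon - Dijon - Lille: 2 + 1 + 5 = 8
Marseille - Lyon - Lille: 2 + 3 = 5
Marseille - Dijon - Lyon - Lille: 6 + 1 + 3 = 10
Shortest: 5.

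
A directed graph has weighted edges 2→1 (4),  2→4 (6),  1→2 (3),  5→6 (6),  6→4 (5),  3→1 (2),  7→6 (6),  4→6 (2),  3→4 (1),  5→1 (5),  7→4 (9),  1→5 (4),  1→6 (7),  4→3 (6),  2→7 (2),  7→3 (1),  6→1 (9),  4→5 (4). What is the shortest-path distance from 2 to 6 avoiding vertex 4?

8

A few of the 2→6 routes:
2→1→6: 4 + 7 = 11
2→7→3→1→6: 2 + 1 + 2 + 7 = 12
2→7→6: 2 + 6 = 8
Shortest: 8.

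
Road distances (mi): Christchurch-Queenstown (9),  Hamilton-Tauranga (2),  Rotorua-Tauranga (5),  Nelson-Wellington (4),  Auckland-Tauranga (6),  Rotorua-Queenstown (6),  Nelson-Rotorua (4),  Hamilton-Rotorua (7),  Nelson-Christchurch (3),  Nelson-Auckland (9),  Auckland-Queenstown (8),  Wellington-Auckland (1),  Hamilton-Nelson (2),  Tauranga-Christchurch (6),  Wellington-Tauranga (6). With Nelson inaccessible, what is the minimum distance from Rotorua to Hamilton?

Some routes from Rotorua to Hamilton avoiding Nelson:
Rotorua→Tauranga→Hamilton: 5 + 2 = 7
Rotorua→Hamilton: 7
Rotorua→Queenstown→Auckland→Tauranga→Hamilton: 6 + 8 + 6 + 2 = 22
The minimum is 7 mi.

7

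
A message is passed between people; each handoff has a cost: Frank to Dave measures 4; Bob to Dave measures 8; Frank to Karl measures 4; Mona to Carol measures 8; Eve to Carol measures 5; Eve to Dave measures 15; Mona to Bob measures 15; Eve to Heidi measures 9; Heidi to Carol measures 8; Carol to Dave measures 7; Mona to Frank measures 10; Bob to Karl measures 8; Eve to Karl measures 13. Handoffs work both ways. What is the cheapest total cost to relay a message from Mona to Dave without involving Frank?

Some routes from Mona to Dave avoiding Frank:
Mona - Bob - Dave: 15 + 8 = 23
Mona - Carol - Eve - Dave: 8 + 5 + 15 = 28
Mona - Carol - Dave: 8 + 7 = 15
Shortest: 15.

15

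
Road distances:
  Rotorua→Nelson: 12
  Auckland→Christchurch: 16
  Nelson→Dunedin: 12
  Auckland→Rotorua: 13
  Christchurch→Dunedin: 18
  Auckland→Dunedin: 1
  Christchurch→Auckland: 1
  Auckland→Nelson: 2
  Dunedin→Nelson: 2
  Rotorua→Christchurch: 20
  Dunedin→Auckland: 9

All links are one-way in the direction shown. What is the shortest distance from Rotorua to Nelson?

12

Comparing a few candidate routes:
Rotorua→Christchurch→Auckland→Dunedin→Nelson: 20 + 1 + 1 + 2 = 24
Rotorua→Christchurch→Auckland→Nelson: 20 + 1 + 2 = 23
Rotorua→Nelson: 12
The minimum is 12.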